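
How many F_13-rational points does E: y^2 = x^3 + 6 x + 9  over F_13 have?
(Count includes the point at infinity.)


For each x in F_13, count y with y^2 = x^3 + 6 x + 9 mod 13:
  x = 0: RHS = 9, y in [3, 10]  -> 2 point(s)
  x = 1: RHS = 3, y in [4, 9]  -> 2 point(s)
  x = 2: RHS = 3, y in [4, 9]  -> 2 point(s)
  x = 6: RHS = 1, y in [1, 12]  -> 2 point(s)
  x = 7: RHS = 4, y in [2, 11]  -> 2 point(s)
  x = 8: RHS = 10, y in [6, 7]  -> 2 point(s)
  x = 9: RHS = 12, y in [5, 8]  -> 2 point(s)
  x = 10: RHS = 3, y in [4, 9]  -> 2 point(s)
Affine points: 16. Add the point at infinity: total = 17.

#E(F_13) = 17


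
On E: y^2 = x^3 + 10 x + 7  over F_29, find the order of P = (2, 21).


Compute successive multiples of P until we hit O:
  1P = (2, 21)
  2P = (21, 16)
  3P = (28, 24)
  4P = (0, 6)
  5P = (18, 4)
  6P = (15, 20)
  7P = (6, 15)
  8P = (16, 0)
  ... (continuing to 16P)
  16P = O

ord(P) = 16


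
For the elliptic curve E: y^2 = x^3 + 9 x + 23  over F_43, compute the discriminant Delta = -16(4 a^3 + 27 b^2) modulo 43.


4 a^3 + 27 b^2 = 4*9^3 + 27*23^2 = 2916 + 14283 = 17199
Delta = -16 * (17199) = -275184
Delta mod 43 = 16

Delta = 16 (mod 43)


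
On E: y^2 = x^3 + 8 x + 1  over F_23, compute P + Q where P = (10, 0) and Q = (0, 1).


P != Q, so use the chord formula.
s = (y2 - y1) / (x2 - x1) = (1) / (13) mod 23 = 16
x3 = s^2 - x1 - x2 mod 23 = 16^2 - 10 - 0 = 16
y3 = s (x1 - x3) - y1 mod 23 = 16 * (10 - 16) - 0 = 19

P + Q = (16, 19)


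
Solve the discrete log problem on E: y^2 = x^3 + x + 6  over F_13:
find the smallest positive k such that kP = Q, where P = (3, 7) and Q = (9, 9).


Enumerate multiples of P until we hit Q = (9, 9):
  1P = (3, 7)
  2P = (11, 3)
  3P = (9, 9)
Match found at i = 3.

k = 3


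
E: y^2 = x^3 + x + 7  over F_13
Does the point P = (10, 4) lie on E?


Check whether y^2 = x^3 + 1 x + 7 (mod 13) for (x, y) = (10, 4).
LHS: y^2 = 4^2 mod 13 = 3
RHS: x^3 + 1 x + 7 = 10^3 + 1*10 + 7 mod 13 = 3
LHS = RHS

Yes, on the curve


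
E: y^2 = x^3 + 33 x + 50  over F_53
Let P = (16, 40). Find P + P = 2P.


Doubling: s = (3 x1^2 + a) / (2 y1)
s = (3*16^2 + 33) / (2*40) mod 53 = 12
x3 = s^2 - 2 x1 mod 53 = 12^2 - 2*16 = 6
y3 = s (x1 - x3) - y1 mod 53 = 12 * (16 - 6) - 40 = 27

2P = (6, 27)


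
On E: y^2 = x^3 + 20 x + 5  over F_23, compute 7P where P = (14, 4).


k = 7 = 111_2 (binary, LSB first: 111)
Double-and-add from P = (14, 4):
  bit 0 = 1: acc = O + (14, 4) = (14, 4)
  bit 1 = 1: acc = (14, 4) + (21, 16) = (13, 1)
  bit 2 = 1: acc = (13, 1) + (5, 0) = (14, 19)

7P = (14, 19)


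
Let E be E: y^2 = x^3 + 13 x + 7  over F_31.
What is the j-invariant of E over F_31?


Delta = -16(4 a^3 + 27 b^2) mod 31 = 13
-1728 * (4 a)^3 = -1728 * (4*13)^3 mod 31 = 29
j = 29 * 13^(-1) mod 31 = 7

j = 7 (mod 31)


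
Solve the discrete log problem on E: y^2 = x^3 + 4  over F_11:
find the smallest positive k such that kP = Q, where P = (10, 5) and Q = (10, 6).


Enumerate multiples of P until we hit Q = (10, 6):
  1P = (10, 5)
  2P = (0, 9)
  3P = (6, 0)
  4P = (0, 2)
  5P = (10, 6)
Match found at i = 5.

k = 5


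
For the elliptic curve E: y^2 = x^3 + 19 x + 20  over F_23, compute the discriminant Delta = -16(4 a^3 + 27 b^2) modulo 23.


4 a^3 + 27 b^2 = 4*19^3 + 27*20^2 = 27436 + 10800 = 38236
Delta = -16 * (38236) = -611776
Delta mod 23 = 1

Delta = 1 (mod 23)


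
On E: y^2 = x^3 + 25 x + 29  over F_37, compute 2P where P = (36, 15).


Doubling: s = (3 x1^2 + a) / (2 y1)
s = (3*36^2 + 25) / (2*15) mod 37 = 33
x3 = s^2 - 2 x1 mod 37 = 33^2 - 2*36 = 18
y3 = s (x1 - x3) - y1 mod 37 = 33 * (36 - 18) - 15 = 24

2P = (18, 24)


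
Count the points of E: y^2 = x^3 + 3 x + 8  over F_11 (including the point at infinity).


For each x in F_11, count y with y^2 = x^3 + 3 x + 8 mod 11:
  x = 1: RHS = 1, y in [1, 10]  -> 2 point(s)
  x = 2: RHS = 0, y in [0]  -> 1 point(s)
  x = 3: RHS = 0, y in [0]  -> 1 point(s)
  x = 5: RHS = 5, y in [4, 7]  -> 2 point(s)
  x = 6: RHS = 0, y in [0]  -> 1 point(s)
  x = 7: RHS = 9, y in [3, 8]  -> 2 point(s)
  x = 8: RHS = 5, y in [4, 7]  -> 2 point(s)
  x = 9: RHS = 5, y in [4, 7]  -> 2 point(s)
  x = 10: RHS = 4, y in [2, 9]  -> 2 point(s)
Affine points: 15. Add the point at infinity: total = 16.

#E(F_11) = 16


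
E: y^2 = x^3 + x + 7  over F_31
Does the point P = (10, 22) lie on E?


Check whether y^2 = x^3 + 1 x + 7 (mod 31) for (x, y) = (10, 22).
LHS: y^2 = 22^2 mod 31 = 19
RHS: x^3 + 1 x + 7 = 10^3 + 1*10 + 7 mod 31 = 25
LHS != RHS

No, not on the curve


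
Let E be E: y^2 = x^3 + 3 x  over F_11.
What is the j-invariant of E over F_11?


Delta = -16(4 a^3 + 27 b^2) mod 11 = 10
-1728 * (4 a)^3 = -1728 * (4*3)^3 mod 11 = 10
j = 10 * 10^(-1) mod 11 = 1

j = 1 (mod 11)


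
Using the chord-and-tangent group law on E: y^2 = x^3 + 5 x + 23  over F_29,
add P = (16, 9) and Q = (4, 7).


P != Q, so use the chord formula.
s = (y2 - y1) / (x2 - x1) = (27) / (17) mod 29 = 5
x3 = s^2 - x1 - x2 mod 29 = 5^2 - 16 - 4 = 5
y3 = s (x1 - x3) - y1 mod 29 = 5 * (16 - 5) - 9 = 17

P + Q = (5, 17)


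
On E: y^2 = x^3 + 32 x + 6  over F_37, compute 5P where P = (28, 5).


k = 5 = 101_2 (binary, LSB first: 101)
Double-and-add from P = (28, 5):
  bit 0 = 1: acc = O + (28, 5) = (28, 5)
  bit 1 = 0: acc unchanged = (28, 5)
  bit 2 = 1: acc = (28, 5) + (8, 16) = (26, 5)

5P = (26, 5)


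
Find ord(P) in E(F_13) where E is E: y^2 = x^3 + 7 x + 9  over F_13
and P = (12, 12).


Compute successive multiples of P until we hit O:
  1P = (12, 12)
  2P = (1, 11)
  3P = (10, 0)
  4P = (1, 2)
  5P = (12, 1)
  6P = O

ord(P) = 6


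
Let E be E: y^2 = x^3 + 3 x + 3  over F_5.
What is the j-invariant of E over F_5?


Delta = -16(4 a^3 + 27 b^2) mod 5 = 4
-1728 * (4 a)^3 = -1728 * (4*3)^3 mod 5 = 1
j = 1 * 4^(-1) mod 5 = 4

j = 4 (mod 5)


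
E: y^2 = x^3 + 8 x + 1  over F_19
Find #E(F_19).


For each x in F_19, count y with y^2 = x^3 + 8 x + 1 mod 19:
  x = 0: RHS = 1, y in [1, 18]  -> 2 point(s)
  x = 2: RHS = 6, y in [5, 14]  -> 2 point(s)
  x = 7: RHS = 1, y in [1, 18]  -> 2 point(s)
  x = 8: RHS = 7, y in [8, 11]  -> 2 point(s)
  x = 9: RHS = 4, y in [2, 17]  -> 2 point(s)
  x = 10: RHS = 17, y in [6, 13]  -> 2 point(s)
  x = 12: RHS = 1, y in [1, 18]  -> 2 point(s)
  x = 14: RHS = 7, y in [8, 11]  -> 2 point(s)
  x = 15: RHS = 0, y in [0]  -> 1 point(s)
  x = 16: RHS = 7, y in [8, 11]  -> 2 point(s)
  x = 18: RHS = 11, y in [7, 12]  -> 2 point(s)
Affine points: 21. Add the point at infinity: total = 22.

#E(F_19) = 22


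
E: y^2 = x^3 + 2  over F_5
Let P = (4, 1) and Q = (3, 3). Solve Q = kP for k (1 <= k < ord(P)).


Enumerate multiples of P until we hit Q = (3, 3):
  1P = (4, 1)
  2P = (3, 3)
Match found at i = 2.

k = 2


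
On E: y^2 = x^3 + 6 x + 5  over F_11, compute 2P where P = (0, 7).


Doubling: s = (3 x1^2 + a) / (2 y1)
s = (3*0^2 + 6) / (2*7) mod 11 = 2
x3 = s^2 - 2 x1 mod 11 = 2^2 - 2*0 = 4
y3 = s (x1 - x3) - y1 mod 11 = 2 * (0 - 4) - 7 = 7

2P = (4, 7)


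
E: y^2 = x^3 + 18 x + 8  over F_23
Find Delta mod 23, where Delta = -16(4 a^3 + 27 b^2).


4 a^3 + 27 b^2 = 4*18^3 + 27*8^2 = 23328 + 1728 = 25056
Delta = -16 * (25056) = -400896
Delta mod 23 = 17

Delta = 17 (mod 23)


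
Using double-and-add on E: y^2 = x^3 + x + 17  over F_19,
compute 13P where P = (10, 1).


k = 13 = 1101_2 (binary, LSB first: 1011)
Double-and-add from P = (10, 1):
  bit 0 = 1: acc = O + (10, 1) = (10, 1)
  bit 1 = 0: acc unchanged = (10, 1)
  bit 2 = 1: acc = (10, 1) + (8, 9) = (17, 8)
  bit 3 = 1: acc = (17, 8) + (12, 3) = (10, 18)

13P = (10, 18)


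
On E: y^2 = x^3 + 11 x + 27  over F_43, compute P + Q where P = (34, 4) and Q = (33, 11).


P != Q, so use the chord formula.
s = (y2 - y1) / (x2 - x1) = (7) / (42) mod 43 = 36
x3 = s^2 - x1 - x2 mod 43 = 36^2 - 34 - 33 = 25
y3 = s (x1 - x3) - y1 mod 43 = 36 * (34 - 25) - 4 = 19

P + Q = (25, 19)


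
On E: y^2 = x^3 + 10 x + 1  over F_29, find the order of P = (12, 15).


Compute successive multiples of P until we hit O:
  1P = (12, 15)
  2P = (25, 10)
  3P = (16, 20)
  4P = (8, 19)
  5P = (10, 12)
  6P = (2, 0)
  7P = (10, 17)
  8P = (8, 10)
  ... (continuing to 12P)
  12P = O

ord(P) = 12


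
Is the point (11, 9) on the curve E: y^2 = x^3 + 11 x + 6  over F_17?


Check whether y^2 = x^3 + 11 x + 6 (mod 17) for (x, y) = (11, 9).
LHS: y^2 = 9^2 mod 17 = 13
RHS: x^3 + 11 x + 6 = 11^3 + 11*11 + 6 mod 17 = 13
LHS = RHS

Yes, on the curve


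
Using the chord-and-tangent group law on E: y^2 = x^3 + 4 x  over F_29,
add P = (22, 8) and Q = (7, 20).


P != Q, so use the chord formula.
s = (y2 - y1) / (x2 - x1) = (12) / (14) mod 29 = 5
x3 = s^2 - x1 - x2 mod 29 = 5^2 - 22 - 7 = 25
y3 = s (x1 - x3) - y1 mod 29 = 5 * (22 - 25) - 8 = 6

P + Q = (25, 6)


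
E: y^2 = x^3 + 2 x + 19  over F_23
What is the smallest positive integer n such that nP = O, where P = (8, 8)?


Compute successive multiples of P until we hit O:
  1P = (8, 8)
  2P = (2, 13)
  3P = (22, 19)
  4P = (5, 19)
  5P = (3, 12)
  6P = (20, 20)
  7P = (19, 4)
  8P = (14, 13)
  ... (continuing to 22P)
  22P = O

ord(P) = 22


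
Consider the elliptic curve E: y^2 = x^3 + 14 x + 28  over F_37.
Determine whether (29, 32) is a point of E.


Check whether y^2 = x^3 + 14 x + 28 (mod 37) for (x, y) = (29, 32).
LHS: y^2 = 32^2 mod 37 = 25
RHS: x^3 + 14 x + 28 = 29^3 + 14*29 + 28 mod 37 = 33
LHS != RHS

No, not on the curve


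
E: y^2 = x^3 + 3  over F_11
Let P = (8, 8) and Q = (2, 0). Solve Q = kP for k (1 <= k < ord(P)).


Enumerate multiples of P until we hit Q = (2, 0):
  1P = (8, 8)
  2P = (7, 4)
  3P = (1, 9)
  4P = (0, 5)
  5P = (4, 10)
  6P = (2, 0)
Match found at i = 6.

k = 6


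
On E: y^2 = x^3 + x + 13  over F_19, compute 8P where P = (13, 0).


k = 8 = 1000_2 (binary, LSB first: 0001)
Double-and-add from P = (13, 0):
  bit 0 = 0: acc unchanged = O
  bit 1 = 0: acc unchanged = O
  bit 2 = 0: acc unchanged = O
  bit 3 = 1: acc = O + O = O

8P = O


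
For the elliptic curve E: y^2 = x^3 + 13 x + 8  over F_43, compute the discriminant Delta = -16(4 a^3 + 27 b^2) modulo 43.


4 a^3 + 27 b^2 = 4*13^3 + 27*8^2 = 8788 + 1728 = 10516
Delta = -16 * (10516) = -168256
Delta mod 43 = 3

Delta = 3 (mod 43)


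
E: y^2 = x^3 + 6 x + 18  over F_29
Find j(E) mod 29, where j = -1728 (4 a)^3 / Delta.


Delta = -16(4 a^3 + 27 b^2) mod 29 = 24
-1728 * (4 a)^3 = -1728 * (4*6)^3 mod 29 = 8
j = 8 * 24^(-1) mod 29 = 10

j = 10 (mod 29)


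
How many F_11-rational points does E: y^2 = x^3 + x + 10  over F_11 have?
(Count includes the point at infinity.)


For each x in F_11, count y with y^2 = x^3 + 1 x + 10 mod 11:
  x = 1: RHS = 1, y in [1, 10]  -> 2 point(s)
  x = 2: RHS = 9, y in [3, 8]  -> 2 point(s)
  x = 4: RHS = 1, y in [1, 10]  -> 2 point(s)
  x = 6: RHS = 1, y in [1, 10]  -> 2 point(s)
  x = 9: RHS = 0, y in [0]  -> 1 point(s)
Affine points: 9. Add the point at infinity: total = 10.

#E(F_11) = 10


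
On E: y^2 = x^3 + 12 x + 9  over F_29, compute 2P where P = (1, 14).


Doubling: s = (3 x1^2 + a) / (2 y1)
s = (3*1^2 + 12) / (2*14) mod 29 = 14
x3 = s^2 - 2 x1 mod 29 = 14^2 - 2*1 = 20
y3 = s (x1 - x3) - y1 mod 29 = 14 * (1 - 20) - 14 = 10

2P = (20, 10)


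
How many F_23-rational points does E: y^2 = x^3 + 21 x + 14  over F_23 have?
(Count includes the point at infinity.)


For each x in F_23, count y with y^2 = x^3 + 21 x + 14 mod 23:
  x = 1: RHS = 13, y in [6, 17]  -> 2 point(s)
  x = 2: RHS = 18, y in [8, 15]  -> 2 point(s)
  x = 3: RHS = 12, y in [9, 14]  -> 2 point(s)
  x = 4: RHS = 1, y in [1, 22]  -> 2 point(s)
  x = 8: RHS = 4, y in [2, 21]  -> 2 point(s)
  x = 9: RHS = 12, y in [9, 14]  -> 2 point(s)
  x = 11: RHS = 12, y in [9, 14]  -> 2 point(s)
  x = 12: RHS = 16, y in [4, 19]  -> 2 point(s)
  x = 13: RHS = 0, y in [0]  -> 1 point(s)
  x = 14: RHS = 16, y in [4, 19]  -> 2 point(s)
  x = 15: RHS = 1, y in [1, 22]  -> 2 point(s)
  x = 19: RHS = 4, y in [2, 21]  -> 2 point(s)
  x = 20: RHS = 16, y in [4, 19]  -> 2 point(s)
Affine points: 25. Add the point at infinity: total = 26.

#E(F_23) = 26


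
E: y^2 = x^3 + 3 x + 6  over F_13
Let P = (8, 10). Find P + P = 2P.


Doubling: s = (3 x1^2 + a) / (2 y1)
s = (3*8^2 + 3) / (2*10) mod 13 = 0
x3 = s^2 - 2 x1 mod 13 = 0^2 - 2*8 = 10
y3 = s (x1 - x3) - y1 mod 13 = 0 * (8 - 10) - 10 = 3

2P = (10, 3)


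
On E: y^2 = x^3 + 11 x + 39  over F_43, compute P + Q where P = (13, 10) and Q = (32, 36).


P != Q, so use the chord formula.
s = (y2 - y1) / (x2 - x1) = (26) / (19) mod 43 = 24
x3 = s^2 - x1 - x2 mod 43 = 24^2 - 13 - 32 = 15
y3 = s (x1 - x3) - y1 mod 43 = 24 * (13 - 15) - 10 = 28

P + Q = (15, 28)


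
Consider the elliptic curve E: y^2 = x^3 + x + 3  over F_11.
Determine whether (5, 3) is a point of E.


Check whether y^2 = x^3 + 1 x + 3 (mod 11) for (x, y) = (5, 3).
LHS: y^2 = 3^2 mod 11 = 9
RHS: x^3 + 1 x + 3 = 5^3 + 1*5 + 3 mod 11 = 1
LHS != RHS

No, not on the curve


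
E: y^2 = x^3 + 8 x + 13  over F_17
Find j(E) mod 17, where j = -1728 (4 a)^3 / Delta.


Delta = -16(4 a^3 + 27 b^2) mod 17 = 15
-1728 * (4 a)^3 = -1728 * (4*8)^3 mod 17 = 3
j = 3 * 15^(-1) mod 17 = 7

j = 7 (mod 17)


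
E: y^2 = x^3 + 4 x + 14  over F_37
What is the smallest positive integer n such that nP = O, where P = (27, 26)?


Compute successive multiples of P until we hit O:
  1P = (27, 26)
  2P = (29, 5)
  3P = (8, 15)
  4P = (5, 14)
  5P = (16, 17)
  6P = (28, 27)
  7P = (20, 18)
  8P = (20, 19)
  ... (continuing to 15P)
  15P = O

ord(P) = 15


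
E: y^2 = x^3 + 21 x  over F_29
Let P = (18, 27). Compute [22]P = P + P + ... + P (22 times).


k = 22 = 10110_2 (binary, LSB first: 01101)
Double-and-add from P = (18, 27):
  bit 0 = 0: acc unchanged = O
  bit 1 = 1: acc = O + (16, 13) = (16, 13)
  bit 2 = 1: acc = (16, 13) + (1, 15) = (28, 6)
  bit 3 = 0: acc unchanged = (28, 6)
  bit 4 = 1: acc = (28, 6) + (13, 11) = (1, 14)

22P = (1, 14)


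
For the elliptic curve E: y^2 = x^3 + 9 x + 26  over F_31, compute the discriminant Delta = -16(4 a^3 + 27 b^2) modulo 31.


4 a^3 + 27 b^2 = 4*9^3 + 27*26^2 = 2916 + 18252 = 21168
Delta = -16 * (21168) = -338688
Delta mod 31 = 18

Delta = 18 (mod 31)


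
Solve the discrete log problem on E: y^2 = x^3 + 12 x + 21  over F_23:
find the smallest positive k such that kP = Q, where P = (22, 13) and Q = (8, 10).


Enumerate multiples of P until we hit Q = (8, 10):
  1P = (22, 13)
  2P = (4, 8)
  3P = (21, 9)
  4P = (19, 22)
  5P = (14, 9)
  6P = (16, 13)
  7P = (8, 10)
Match found at i = 7.

k = 7


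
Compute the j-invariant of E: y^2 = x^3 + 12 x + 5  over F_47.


Delta = -16(4 a^3 + 27 b^2) mod 47 = 9
-1728 * (4 a)^3 = -1728 * (4*12)^3 mod 47 = 11
j = 11 * 9^(-1) mod 47 = 43

j = 43 (mod 47)


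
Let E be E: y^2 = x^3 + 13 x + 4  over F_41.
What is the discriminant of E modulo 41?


4 a^3 + 27 b^2 = 4*13^3 + 27*4^2 = 8788 + 432 = 9220
Delta = -16 * (9220) = -147520
Delta mod 41 = 39

Delta = 39 (mod 41)


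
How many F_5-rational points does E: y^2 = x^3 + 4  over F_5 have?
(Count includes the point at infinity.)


For each x in F_5, count y with y^2 = x^3 + 0 x + 4 mod 5:
  x = 0: RHS = 4, y in [2, 3]  -> 2 point(s)
  x = 1: RHS = 0, y in [0]  -> 1 point(s)
  x = 3: RHS = 1, y in [1, 4]  -> 2 point(s)
Affine points: 5. Add the point at infinity: total = 6.

#E(F_5) = 6


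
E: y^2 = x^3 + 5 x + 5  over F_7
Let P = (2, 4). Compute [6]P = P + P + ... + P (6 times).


k = 6 = 110_2 (binary, LSB first: 011)
Double-and-add from P = (2, 4):
  bit 0 = 0: acc unchanged = O
  bit 1 = 1: acc = O + (5, 1) = (5, 1)
  bit 2 = 1: acc = (5, 1) + (1, 5) = (2, 3)

6P = (2, 3)


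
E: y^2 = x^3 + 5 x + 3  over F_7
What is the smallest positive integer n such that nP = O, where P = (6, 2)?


Compute successive multiples of P until we hit O:
  1P = (6, 2)
  2P = (6, 5)
  3P = O

ord(P) = 3


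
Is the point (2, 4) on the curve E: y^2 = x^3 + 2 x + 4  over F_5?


Check whether y^2 = x^3 + 2 x + 4 (mod 5) for (x, y) = (2, 4).
LHS: y^2 = 4^2 mod 5 = 1
RHS: x^3 + 2 x + 4 = 2^3 + 2*2 + 4 mod 5 = 1
LHS = RHS

Yes, on the curve


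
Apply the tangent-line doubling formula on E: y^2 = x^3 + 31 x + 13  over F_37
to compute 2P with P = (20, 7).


Doubling: s = (3 x1^2 + a) / (2 y1)
s = (3*20^2 + 31) / (2*7) mod 37 = 6
x3 = s^2 - 2 x1 mod 37 = 6^2 - 2*20 = 33
y3 = s (x1 - x3) - y1 mod 37 = 6 * (20 - 33) - 7 = 26

2P = (33, 26)


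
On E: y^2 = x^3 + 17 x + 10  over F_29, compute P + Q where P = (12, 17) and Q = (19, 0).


P != Q, so use the chord formula.
s = (y2 - y1) / (x2 - x1) = (12) / (7) mod 29 = 10
x3 = s^2 - x1 - x2 mod 29 = 10^2 - 12 - 19 = 11
y3 = s (x1 - x3) - y1 mod 29 = 10 * (12 - 11) - 17 = 22

P + Q = (11, 22)


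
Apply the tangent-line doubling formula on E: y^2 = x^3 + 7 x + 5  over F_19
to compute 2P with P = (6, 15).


Doubling: s = (3 x1^2 + a) / (2 y1)
s = (3*6^2 + 7) / (2*15) mod 19 = 7
x3 = s^2 - 2 x1 mod 19 = 7^2 - 2*6 = 18
y3 = s (x1 - x3) - y1 mod 19 = 7 * (6 - 18) - 15 = 15

2P = (18, 15)


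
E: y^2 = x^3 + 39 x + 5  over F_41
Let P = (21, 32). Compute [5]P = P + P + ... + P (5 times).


k = 5 = 101_2 (binary, LSB first: 101)
Double-and-add from P = (21, 32):
  bit 0 = 1: acc = O + (21, 32) = (21, 32)
  bit 1 = 0: acc unchanged = (21, 32)
  bit 2 = 1: acc = (21, 32) + (24, 28) = (16, 16)

5P = (16, 16)


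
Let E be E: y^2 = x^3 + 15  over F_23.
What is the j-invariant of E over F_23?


Delta = -16(4 a^3 + 27 b^2) mod 23 = 21
-1728 * (4 a)^3 = -1728 * (4*0)^3 mod 23 = 0
j = 0 * 21^(-1) mod 23 = 0

j = 0 (mod 23)


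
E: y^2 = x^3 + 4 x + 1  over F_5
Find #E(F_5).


For each x in F_5, count y with y^2 = x^3 + 4 x + 1 mod 5:
  x = 0: RHS = 1, y in [1, 4]  -> 2 point(s)
  x = 1: RHS = 1, y in [1, 4]  -> 2 point(s)
  x = 3: RHS = 0, y in [0]  -> 1 point(s)
  x = 4: RHS = 1, y in [1, 4]  -> 2 point(s)
Affine points: 7. Add the point at infinity: total = 8.

#E(F_5) = 8


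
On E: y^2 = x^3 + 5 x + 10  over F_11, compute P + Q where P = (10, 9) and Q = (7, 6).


P != Q, so use the chord formula.
s = (y2 - y1) / (x2 - x1) = (8) / (8) mod 11 = 1
x3 = s^2 - x1 - x2 mod 11 = 1^2 - 10 - 7 = 6
y3 = s (x1 - x3) - y1 mod 11 = 1 * (10 - 6) - 9 = 6

P + Q = (6, 6)


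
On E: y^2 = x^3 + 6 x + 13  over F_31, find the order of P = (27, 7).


Compute successive multiples of P until we hit O:
  1P = (27, 7)
  2P = (2, 23)
  3P = (16, 12)
  4P = (21, 10)
  5P = (22, 6)
  6P = (18, 1)
  7P = (14, 12)
  8P = (25, 28)
  ... (continuing to 26P)
  26P = O

ord(P) = 26


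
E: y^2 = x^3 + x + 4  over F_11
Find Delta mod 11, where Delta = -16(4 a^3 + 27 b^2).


4 a^3 + 27 b^2 = 4*1^3 + 27*4^2 = 4 + 432 = 436
Delta = -16 * (436) = -6976
Delta mod 11 = 9

Delta = 9 (mod 11)


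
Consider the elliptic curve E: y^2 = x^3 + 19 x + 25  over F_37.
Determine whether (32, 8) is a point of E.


Check whether y^2 = x^3 + 19 x + 25 (mod 37) for (x, y) = (32, 8).
LHS: y^2 = 8^2 mod 37 = 27
RHS: x^3 + 19 x + 25 = 32^3 + 19*32 + 25 mod 37 = 27
LHS = RHS

Yes, on the curve


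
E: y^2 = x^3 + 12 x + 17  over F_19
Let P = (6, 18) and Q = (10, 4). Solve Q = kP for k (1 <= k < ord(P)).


Enumerate multiples of P until we hit Q = (10, 4):
  1P = (6, 18)
  2P = (16, 12)
  3P = (8, 6)
  4P = (3, 2)
  5P = (11, 6)
  6P = (7, 11)
  7P = (17, 2)
  8P = (0, 13)
  9P = (10, 4)
Match found at i = 9.

k = 9


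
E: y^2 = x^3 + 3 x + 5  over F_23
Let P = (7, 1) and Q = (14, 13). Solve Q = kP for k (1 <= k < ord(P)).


Enumerate multiples of P until we hit Q = (14, 13):
  1P = (7, 1)
  2P = (22, 1)
  3P = (17, 22)
  4P = (11, 9)
  5P = (9, 18)
  6P = (16, 3)
  7P = (8, 9)
  8P = (3, 8)
  9P = (6, 3)
  10P = (14, 13)
Match found at i = 10.

k = 10


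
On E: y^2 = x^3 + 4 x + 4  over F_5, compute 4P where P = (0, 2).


k = 4 = 100_2 (binary, LSB first: 001)
Double-and-add from P = (0, 2):
  bit 0 = 0: acc unchanged = O
  bit 1 = 0: acc unchanged = O
  bit 2 = 1: acc = O + (2, 0) = (2, 0)

4P = (2, 0)


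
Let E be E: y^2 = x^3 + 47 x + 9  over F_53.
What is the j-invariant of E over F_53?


Delta = -16(4 a^3 + 27 b^2) mod 53 = 32
-1728 * (4 a)^3 = -1728 * (4*47)^3 mod 53 = 30
j = 30 * 32^(-1) mod 53 = 44

j = 44 (mod 53)


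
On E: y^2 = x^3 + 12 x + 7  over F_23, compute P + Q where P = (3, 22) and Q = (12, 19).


P != Q, so use the chord formula.
s = (y2 - y1) / (x2 - x1) = (20) / (9) mod 23 = 15
x3 = s^2 - x1 - x2 mod 23 = 15^2 - 3 - 12 = 3
y3 = s (x1 - x3) - y1 mod 23 = 15 * (3 - 3) - 22 = 1

P + Q = (3, 1)


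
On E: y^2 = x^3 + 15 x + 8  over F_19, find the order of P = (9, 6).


Compute successive multiples of P until we hit O:
  1P = (9, 6)
  2P = (12, 15)
  3P = (7, 0)
  4P = (12, 4)
  5P = (9, 13)
  6P = O

ord(P) = 6


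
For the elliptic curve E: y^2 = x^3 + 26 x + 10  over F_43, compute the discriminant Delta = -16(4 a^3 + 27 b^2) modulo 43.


4 a^3 + 27 b^2 = 4*26^3 + 27*10^2 = 70304 + 2700 = 73004
Delta = -16 * (73004) = -1168064
Delta mod 43 = 31

Delta = 31 (mod 43)


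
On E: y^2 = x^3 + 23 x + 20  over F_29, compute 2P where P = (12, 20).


Doubling: s = (3 x1^2 + a) / (2 y1)
s = (3*12^2 + 23) / (2*20) mod 29 = 15
x3 = s^2 - 2 x1 mod 29 = 15^2 - 2*12 = 27
y3 = s (x1 - x3) - y1 mod 29 = 15 * (12 - 27) - 20 = 16

2P = (27, 16)


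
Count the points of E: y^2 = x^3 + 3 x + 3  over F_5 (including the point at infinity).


For each x in F_5, count y with y^2 = x^3 + 3 x + 3 mod 5:
  x = 3: RHS = 4, y in [2, 3]  -> 2 point(s)
  x = 4: RHS = 4, y in [2, 3]  -> 2 point(s)
Affine points: 4. Add the point at infinity: total = 5.

#E(F_5) = 5


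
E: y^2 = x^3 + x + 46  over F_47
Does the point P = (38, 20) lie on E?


Check whether y^2 = x^3 + 1 x + 46 (mod 47) for (x, y) = (38, 20).
LHS: y^2 = 20^2 mod 47 = 24
RHS: x^3 + 1 x + 46 = 38^3 + 1*38 + 46 mod 47 = 13
LHS != RHS

No, not on the curve


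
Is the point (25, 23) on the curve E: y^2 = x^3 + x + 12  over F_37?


Check whether y^2 = x^3 + 1 x + 12 (mod 37) for (x, y) = (25, 23).
LHS: y^2 = 23^2 mod 37 = 11
RHS: x^3 + 1 x + 12 = 25^3 + 1*25 + 12 mod 37 = 11
LHS = RHS

Yes, on the curve


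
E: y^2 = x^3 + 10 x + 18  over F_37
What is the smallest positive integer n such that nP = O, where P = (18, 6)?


Compute successive multiples of P until we hit O:
  1P = (18, 6)
  2P = (12, 4)
  3P = (3, 36)
  4P = (20, 35)
  5P = (15, 19)
  6P = (31, 1)
  7P = (35, 29)
  8P = (30, 30)
  ... (continuing to 17P)
  17P = O

ord(P) = 17


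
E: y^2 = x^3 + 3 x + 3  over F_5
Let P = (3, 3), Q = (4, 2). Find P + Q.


P != Q, so use the chord formula.
s = (y2 - y1) / (x2 - x1) = (4) / (1) mod 5 = 4
x3 = s^2 - x1 - x2 mod 5 = 4^2 - 3 - 4 = 4
y3 = s (x1 - x3) - y1 mod 5 = 4 * (3 - 4) - 3 = 3

P + Q = (4, 3)


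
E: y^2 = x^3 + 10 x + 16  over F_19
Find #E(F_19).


For each x in F_19, count y with y^2 = x^3 + 10 x + 16 mod 19:
  x = 0: RHS = 16, y in [4, 15]  -> 2 point(s)
  x = 2: RHS = 6, y in [5, 14]  -> 2 point(s)
  x = 3: RHS = 16, y in [4, 15]  -> 2 point(s)
  x = 4: RHS = 6, y in [5, 14]  -> 2 point(s)
  x = 5: RHS = 1, y in [1, 18]  -> 2 point(s)
  x = 6: RHS = 7, y in [8, 11]  -> 2 point(s)
  x = 7: RHS = 11, y in [7, 12]  -> 2 point(s)
  x = 8: RHS = 0, y in [0]  -> 1 point(s)
  x = 13: RHS = 6, y in [5, 14]  -> 2 point(s)
  x = 15: RHS = 7, y in [8, 11]  -> 2 point(s)
  x = 16: RHS = 16, y in [4, 15]  -> 2 point(s)
  x = 17: RHS = 7, y in [8, 11]  -> 2 point(s)
  x = 18: RHS = 5, y in [9, 10]  -> 2 point(s)
Affine points: 25. Add the point at infinity: total = 26.

#E(F_19) = 26


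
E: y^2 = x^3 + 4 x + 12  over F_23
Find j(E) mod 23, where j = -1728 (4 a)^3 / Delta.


Delta = -16(4 a^3 + 27 b^2) mod 23 = 5
-1728 * (4 a)^3 = -1728 * (4*4)^3 mod 23 = 17
j = 17 * 5^(-1) mod 23 = 8

j = 8 (mod 23)


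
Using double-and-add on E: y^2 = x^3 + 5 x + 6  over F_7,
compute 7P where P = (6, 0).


k = 7 = 111_2 (binary, LSB first: 111)
Double-and-add from P = (6, 0):
  bit 0 = 1: acc = O + (6, 0) = (6, 0)
  bit 1 = 1: acc = (6, 0) + O = (6, 0)
  bit 2 = 1: acc = (6, 0) + O = (6, 0)

7P = (6, 0)


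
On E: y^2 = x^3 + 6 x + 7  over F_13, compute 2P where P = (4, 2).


Doubling: s = (3 x1^2 + a) / (2 y1)
s = (3*4^2 + 6) / (2*2) mod 13 = 7
x3 = s^2 - 2 x1 mod 13 = 7^2 - 2*4 = 2
y3 = s (x1 - x3) - y1 mod 13 = 7 * (4 - 2) - 2 = 12

2P = (2, 12)


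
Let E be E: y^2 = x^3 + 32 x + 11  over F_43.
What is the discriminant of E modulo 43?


4 a^3 + 27 b^2 = 4*32^3 + 27*11^2 = 131072 + 3267 = 134339
Delta = -16 * (134339) = -2149424
Delta mod 43 = 17

Delta = 17 (mod 43)


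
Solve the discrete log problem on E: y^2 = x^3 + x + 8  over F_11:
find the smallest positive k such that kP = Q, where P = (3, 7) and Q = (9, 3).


Enumerate multiples of P until we hit Q = (9, 3):
  1P = (3, 7)
  2P = (9, 3)
Match found at i = 2.

k = 2


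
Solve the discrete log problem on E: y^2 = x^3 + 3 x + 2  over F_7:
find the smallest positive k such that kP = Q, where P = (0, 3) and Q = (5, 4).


Enumerate multiples of P until we hit Q = (5, 4):
  1P = (0, 3)
  2P = (2, 3)
  3P = (5, 4)
Match found at i = 3.

k = 3


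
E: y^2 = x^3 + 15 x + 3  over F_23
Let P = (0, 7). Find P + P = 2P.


Doubling: s = (3 x1^2 + a) / (2 y1)
s = (3*0^2 + 15) / (2*7) mod 23 = 6
x3 = s^2 - 2 x1 mod 23 = 6^2 - 2*0 = 13
y3 = s (x1 - x3) - y1 mod 23 = 6 * (0 - 13) - 7 = 7

2P = (13, 7)


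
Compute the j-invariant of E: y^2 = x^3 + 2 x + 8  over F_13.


Delta = -16(4 a^3 + 27 b^2) mod 13 = 11
-1728 * (4 a)^3 = -1728 * (4*2)^3 mod 13 = 5
j = 5 * 11^(-1) mod 13 = 4

j = 4 (mod 13)


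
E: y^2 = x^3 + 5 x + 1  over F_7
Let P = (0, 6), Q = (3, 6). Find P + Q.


P != Q, so use the chord formula.
s = (y2 - y1) / (x2 - x1) = (0) / (3) mod 7 = 0
x3 = s^2 - x1 - x2 mod 7 = 0^2 - 0 - 3 = 4
y3 = s (x1 - x3) - y1 mod 7 = 0 * (0 - 4) - 6 = 1

P + Q = (4, 1)


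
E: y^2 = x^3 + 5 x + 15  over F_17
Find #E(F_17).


For each x in F_17, count y with y^2 = x^3 + 5 x + 15 mod 17:
  x = 0: RHS = 15, y in [7, 10]  -> 2 point(s)
  x = 1: RHS = 4, y in [2, 15]  -> 2 point(s)
  x = 2: RHS = 16, y in [4, 13]  -> 2 point(s)
  x = 7: RHS = 2, y in [6, 11]  -> 2 point(s)
  x = 12: RHS = 1, y in [1, 16]  -> 2 point(s)
  x = 13: RHS = 16, y in [4, 13]  -> 2 point(s)
  x = 16: RHS = 9, y in [3, 14]  -> 2 point(s)
Affine points: 14. Add the point at infinity: total = 15.

#E(F_17) = 15


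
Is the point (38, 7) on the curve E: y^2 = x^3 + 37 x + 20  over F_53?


Check whether y^2 = x^3 + 37 x + 20 (mod 53) for (x, y) = (38, 7).
LHS: y^2 = 7^2 mod 53 = 49
RHS: x^3 + 37 x + 20 = 38^3 + 37*38 + 20 mod 53 = 12
LHS != RHS

No, not on the curve


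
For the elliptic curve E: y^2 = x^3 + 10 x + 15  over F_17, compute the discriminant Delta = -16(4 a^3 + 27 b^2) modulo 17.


4 a^3 + 27 b^2 = 4*10^3 + 27*15^2 = 4000 + 6075 = 10075
Delta = -16 * (10075) = -161200
Delta mod 17 = 11

Delta = 11 (mod 17)


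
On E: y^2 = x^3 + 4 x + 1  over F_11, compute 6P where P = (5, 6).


k = 6 = 110_2 (binary, LSB first: 011)
Double-and-add from P = (5, 6):
  bit 0 = 0: acc unchanged = O
  bit 1 = 1: acc = O + (5, 5) = (5, 5)
  bit 2 = 1: acc = (5, 5) + (5, 6) = O

6P = O


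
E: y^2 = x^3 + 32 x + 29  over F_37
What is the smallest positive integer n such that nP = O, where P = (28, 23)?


Compute successive multiples of P until we hit O:
  1P = (28, 23)
  2P = (7, 2)
  3P = (3, 2)
  4P = (16, 30)
  5P = (27, 35)
  6P = (15, 6)
  7P = (6, 20)
  8P = (6, 17)
  ... (continuing to 15P)
  15P = O

ord(P) = 15


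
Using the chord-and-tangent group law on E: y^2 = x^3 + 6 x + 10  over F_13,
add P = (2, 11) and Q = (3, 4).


P != Q, so use the chord formula.
s = (y2 - y1) / (x2 - x1) = (6) / (1) mod 13 = 6
x3 = s^2 - x1 - x2 mod 13 = 6^2 - 2 - 3 = 5
y3 = s (x1 - x3) - y1 mod 13 = 6 * (2 - 5) - 11 = 10

P + Q = (5, 10)


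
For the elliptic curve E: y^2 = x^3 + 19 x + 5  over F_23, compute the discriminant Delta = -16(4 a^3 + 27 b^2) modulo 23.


4 a^3 + 27 b^2 = 4*19^3 + 27*5^2 = 27436 + 675 = 28111
Delta = -16 * (28111) = -449776
Delta mod 23 = 12

Delta = 12 (mod 23)


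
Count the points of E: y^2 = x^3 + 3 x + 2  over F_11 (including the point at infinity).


For each x in F_11, count y with y^2 = x^3 + 3 x + 2 mod 11:
  x = 2: RHS = 5, y in [4, 7]  -> 2 point(s)
  x = 3: RHS = 5, y in [4, 7]  -> 2 point(s)
  x = 4: RHS = 1, y in [1, 10]  -> 2 point(s)
  x = 6: RHS = 5, y in [4, 7]  -> 2 point(s)
  x = 7: RHS = 3, y in [5, 6]  -> 2 point(s)
  x = 10: RHS = 9, y in [3, 8]  -> 2 point(s)
Affine points: 12. Add the point at infinity: total = 13.

#E(F_11) = 13


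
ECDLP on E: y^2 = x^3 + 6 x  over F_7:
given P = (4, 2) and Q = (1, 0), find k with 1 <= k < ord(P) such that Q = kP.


Enumerate multiples of P until we hit Q = (1, 0):
  1P = (4, 2)
  2P = (1, 0)
Match found at i = 2.

k = 2


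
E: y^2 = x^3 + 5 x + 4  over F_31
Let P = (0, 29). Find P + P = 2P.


Doubling: s = (3 x1^2 + a) / (2 y1)
s = (3*0^2 + 5) / (2*29) mod 31 = 22
x3 = s^2 - 2 x1 mod 31 = 22^2 - 2*0 = 19
y3 = s (x1 - x3) - y1 mod 31 = 22 * (0 - 19) - 29 = 18

2P = (19, 18)


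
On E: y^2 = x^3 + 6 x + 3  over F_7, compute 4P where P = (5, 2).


k = 4 = 100_2 (binary, LSB first: 001)
Double-and-add from P = (5, 2):
  bit 0 = 0: acc unchanged = O
  bit 1 = 0: acc unchanged = O
  bit 2 = 1: acc = O + (5, 2) = (5, 2)

4P = (5, 2)


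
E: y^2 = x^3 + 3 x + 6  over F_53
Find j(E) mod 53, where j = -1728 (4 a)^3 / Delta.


Delta = -16(4 a^3 + 27 b^2) mod 53 = 51
-1728 * (4 a)^3 = -1728 * (4*3)^3 mod 53 = 36
j = 36 * 51^(-1) mod 53 = 35

j = 35 (mod 53)


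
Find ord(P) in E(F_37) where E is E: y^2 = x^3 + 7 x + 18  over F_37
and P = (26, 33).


Compute successive multiples of P until we hit O:
  1P = (26, 33)
  2P = (22, 4)
  3P = (30, 12)
  4P = (34, 9)
  5P = (23, 32)
  6P = (21, 18)
  7P = (36, 11)
  8P = (5, 17)
  ... (continuing to 19P)
  19P = O

ord(P) = 19


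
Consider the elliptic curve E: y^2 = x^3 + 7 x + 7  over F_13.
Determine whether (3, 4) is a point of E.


Check whether y^2 = x^3 + 7 x + 7 (mod 13) for (x, y) = (3, 4).
LHS: y^2 = 4^2 mod 13 = 3
RHS: x^3 + 7 x + 7 = 3^3 + 7*3 + 7 mod 13 = 3
LHS = RHS

Yes, on the curve


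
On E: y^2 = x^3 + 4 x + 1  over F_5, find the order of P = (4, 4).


Compute successive multiples of P until we hit O:
  1P = (4, 4)
  2P = (3, 0)
  3P = (4, 1)
  4P = O

ord(P) = 4


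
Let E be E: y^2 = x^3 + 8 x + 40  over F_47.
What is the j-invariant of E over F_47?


Delta = -16(4 a^3 + 27 b^2) mod 47 = 20
-1728 * (4 a)^3 = -1728 * (4*8)^3 mod 47 = 5
j = 5 * 20^(-1) mod 47 = 12

j = 12 (mod 47)


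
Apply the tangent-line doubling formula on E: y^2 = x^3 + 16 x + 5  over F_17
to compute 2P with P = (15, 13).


Doubling: s = (3 x1^2 + a) / (2 y1)
s = (3*15^2 + 16) / (2*13) mod 17 = 5
x3 = s^2 - 2 x1 mod 17 = 5^2 - 2*15 = 12
y3 = s (x1 - x3) - y1 mod 17 = 5 * (15 - 12) - 13 = 2

2P = (12, 2)


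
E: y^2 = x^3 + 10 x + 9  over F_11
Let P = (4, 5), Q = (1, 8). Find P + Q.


P != Q, so use the chord formula.
s = (y2 - y1) / (x2 - x1) = (3) / (8) mod 11 = 10
x3 = s^2 - x1 - x2 mod 11 = 10^2 - 4 - 1 = 7
y3 = s (x1 - x3) - y1 mod 11 = 10 * (4 - 7) - 5 = 9

P + Q = (7, 9)


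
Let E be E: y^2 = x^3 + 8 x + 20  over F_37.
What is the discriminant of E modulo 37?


4 a^3 + 27 b^2 = 4*8^3 + 27*20^2 = 2048 + 10800 = 12848
Delta = -16 * (12848) = -205568
Delta mod 37 = 4

Delta = 4 (mod 37)


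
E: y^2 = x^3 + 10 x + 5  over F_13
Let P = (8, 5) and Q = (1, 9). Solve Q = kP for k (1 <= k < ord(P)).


Enumerate multiples of P until we hit Q = (1, 9):
  1P = (8, 5)
  2P = (1, 9)
Match found at i = 2.

k = 2


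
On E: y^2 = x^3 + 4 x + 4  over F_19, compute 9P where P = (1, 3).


k = 9 = 1001_2 (binary, LSB first: 1001)
Double-and-add from P = (1, 3):
  bit 0 = 1: acc = O + (1, 3) = (1, 3)
  bit 1 = 0: acc unchanged = (1, 3)
  bit 2 = 0: acc unchanged = (1, 3)
  bit 3 = 1: acc = (1, 3) + (5, 15) = (3, 10)

9P = (3, 10)


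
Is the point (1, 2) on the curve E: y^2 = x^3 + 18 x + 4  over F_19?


Check whether y^2 = x^3 + 18 x + 4 (mod 19) for (x, y) = (1, 2).
LHS: y^2 = 2^2 mod 19 = 4
RHS: x^3 + 18 x + 4 = 1^3 + 18*1 + 4 mod 19 = 4
LHS = RHS

Yes, on the curve


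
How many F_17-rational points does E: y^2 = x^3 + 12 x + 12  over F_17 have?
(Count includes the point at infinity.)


For each x in F_17, count y with y^2 = x^3 + 12 x + 12 mod 17:
  x = 1: RHS = 8, y in [5, 12]  -> 2 point(s)
  x = 8: RHS = 8, y in [5, 12]  -> 2 point(s)
  x = 9: RHS = 16, y in [4, 13]  -> 2 point(s)
  x = 11: RHS = 13, y in [8, 9]  -> 2 point(s)
  x = 13: RHS = 2, y in [6, 11]  -> 2 point(s)
  x = 14: RHS = 0, y in [0]  -> 1 point(s)
  x = 16: RHS = 16, y in [4, 13]  -> 2 point(s)
Affine points: 13. Add the point at infinity: total = 14.

#E(F_17) = 14


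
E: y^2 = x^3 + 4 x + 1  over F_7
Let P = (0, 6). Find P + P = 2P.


Doubling: s = (3 x1^2 + a) / (2 y1)
s = (3*0^2 + 4) / (2*6) mod 7 = 5
x3 = s^2 - 2 x1 mod 7 = 5^2 - 2*0 = 4
y3 = s (x1 - x3) - y1 mod 7 = 5 * (0 - 4) - 6 = 2

2P = (4, 2)


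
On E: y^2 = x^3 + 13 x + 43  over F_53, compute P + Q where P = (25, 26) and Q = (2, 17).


P != Q, so use the chord formula.
s = (y2 - y1) / (x2 - x1) = (44) / (30) mod 53 = 5
x3 = s^2 - x1 - x2 mod 53 = 5^2 - 25 - 2 = 51
y3 = s (x1 - x3) - y1 mod 53 = 5 * (25 - 51) - 26 = 3

P + Q = (51, 3)


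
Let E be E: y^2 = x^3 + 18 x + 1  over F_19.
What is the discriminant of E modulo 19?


4 a^3 + 27 b^2 = 4*18^3 + 27*1^2 = 23328 + 27 = 23355
Delta = -16 * (23355) = -373680
Delta mod 19 = 12

Delta = 12 (mod 19)


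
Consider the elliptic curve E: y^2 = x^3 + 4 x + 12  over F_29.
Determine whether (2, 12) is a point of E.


Check whether y^2 = x^3 + 4 x + 12 (mod 29) for (x, y) = (2, 12).
LHS: y^2 = 12^2 mod 29 = 28
RHS: x^3 + 4 x + 12 = 2^3 + 4*2 + 12 mod 29 = 28
LHS = RHS

Yes, on the curve


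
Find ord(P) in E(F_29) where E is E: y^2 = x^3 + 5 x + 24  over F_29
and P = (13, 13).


Compute successive multiples of P until we hit O:
  1P = (13, 13)
  2P = (27, 8)
  3P = (2, 10)
  4P = (10, 1)
  5P = (22, 9)
  6P = (1, 1)
  7P = (16, 13)
  8P = (0, 16)
  ... (continuing to 36P)
  36P = O

ord(P) = 36


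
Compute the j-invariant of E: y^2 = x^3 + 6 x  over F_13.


Delta = -16(4 a^3 + 27 b^2) mod 13 = 8
-1728 * (4 a)^3 = -1728 * (4*6)^3 mod 13 = 5
j = 5 * 8^(-1) mod 13 = 12

j = 12 (mod 13)


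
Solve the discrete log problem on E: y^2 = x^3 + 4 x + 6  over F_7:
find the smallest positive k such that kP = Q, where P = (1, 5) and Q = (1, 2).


Enumerate multiples of P until we hit Q = (1, 2):
  1P = (1, 5)
  2P = (5, 2)
  3P = (2, 1)
  4P = (6, 1)
  5P = (4, 3)
  6P = (4, 4)
  7P = (6, 6)
  8P = (2, 6)
  9P = (5, 5)
  10P = (1, 2)
Match found at i = 10.

k = 10


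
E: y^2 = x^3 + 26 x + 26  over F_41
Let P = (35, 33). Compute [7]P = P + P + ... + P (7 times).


k = 7 = 111_2 (binary, LSB first: 111)
Double-and-add from P = (35, 33):
  bit 0 = 1: acc = O + (35, 33) = (35, 33)
  bit 1 = 1: acc = (35, 33) + (20, 31) = (19, 32)
  bit 2 = 1: acc = (19, 32) + (24, 1) = (2, 2)

7P = (2, 2)


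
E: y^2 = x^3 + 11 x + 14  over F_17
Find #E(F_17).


For each x in F_17, count y with y^2 = x^3 + 11 x + 14 mod 17:
  x = 1: RHS = 9, y in [3, 14]  -> 2 point(s)
  x = 7: RHS = 9, y in [3, 14]  -> 2 point(s)
  x = 8: RHS = 2, y in [6, 11]  -> 2 point(s)
  x = 9: RHS = 9, y in [3, 14]  -> 2 point(s)
  x = 10: RHS = 2, y in [6, 11]  -> 2 point(s)
  x = 11: RHS = 4, y in [2, 15]  -> 2 point(s)
  x = 12: RHS = 4, y in [2, 15]  -> 2 point(s)
  x = 13: RHS = 8, y in [5, 12]  -> 2 point(s)
  x = 15: RHS = 1, y in [1, 16]  -> 2 point(s)
  x = 16: RHS = 2, y in [6, 11]  -> 2 point(s)
Affine points: 20. Add the point at infinity: total = 21.

#E(F_17) = 21


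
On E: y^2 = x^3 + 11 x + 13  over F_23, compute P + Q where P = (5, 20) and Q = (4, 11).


P != Q, so use the chord formula.
s = (y2 - y1) / (x2 - x1) = (14) / (22) mod 23 = 9
x3 = s^2 - x1 - x2 mod 23 = 9^2 - 5 - 4 = 3
y3 = s (x1 - x3) - y1 mod 23 = 9 * (5 - 3) - 20 = 21

P + Q = (3, 21)


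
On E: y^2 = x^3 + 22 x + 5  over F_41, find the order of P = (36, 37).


Compute successive multiples of P until we hit O:
  1P = (36, 37)
  2P = (18, 1)
  3P = (32, 12)
  4P = (30, 21)
  5P = (14, 8)
  6P = (14, 33)
  7P = (30, 20)
  8P = (32, 29)
  ... (continuing to 11P)
  11P = O

ord(P) = 11


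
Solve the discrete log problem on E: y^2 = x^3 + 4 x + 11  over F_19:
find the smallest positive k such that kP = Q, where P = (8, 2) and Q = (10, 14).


Enumerate multiples of P until we hit Q = (10, 14):
  1P = (8, 2)
  2P = (10, 14)
Match found at i = 2.

k = 2


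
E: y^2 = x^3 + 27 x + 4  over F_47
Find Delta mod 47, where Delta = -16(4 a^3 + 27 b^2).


4 a^3 + 27 b^2 = 4*27^3 + 27*4^2 = 78732 + 432 = 79164
Delta = -16 * (79164) = -1266624
Delta mod 47 = 26

Delta = 26 (mod 47)


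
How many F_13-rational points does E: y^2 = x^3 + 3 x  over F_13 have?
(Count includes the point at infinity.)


For each x in F_13, count y with y^2 = x^3 + 3 x + 0 mod 13:
  x = 0: RHS = 0, y in [0]  -> 1 point(s)
  x = 1: RHS = 4, y in [2, 11]  -> 2 point(s)
  x = 2: RHS = 1, y in [1, 12]  -> 2 point(s)
  x = 3: RHS = 10, y in [6, 7]  -> 2 point(s)
  x = 5: RHS = 10, y in [6, 7]  -> 2 point(s)
  x = 6: RHS = 0, y in [0]  -> 1 point(s)
  x = 7: RHS = 0, y in [0]  -> 1 point(s)
  x = 8: RHS = 3, y in [4, 9]  -> 2 point(s)
  x = 10: RHS = 3, y in [4, 9]  -> 2 point(s)
  x = 11: RHS = 12, y in [5, 8]  -> 2 point(s)
  x = 12: RHS = 9, y in [3, 10]  -> 2 point(s)
Affine points: 19. Add the point at infinity: total = 20.

#E(F_13) = 20


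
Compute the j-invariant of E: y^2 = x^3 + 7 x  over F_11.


Delta = -16(4 a^3 + 27 b^2) mod 11 = 4
-1728 * (4 a)^3 = -1728 * (4*7)^3 mod 11 = 4
j = 4 * 4^(-1) mod 11 = 1

j = 1 (mod 11)


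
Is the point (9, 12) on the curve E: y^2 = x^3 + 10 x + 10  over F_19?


Check whether y^2 = x^3 + 10 x + 10 (mod 19) for (x, y) = (9, 12).
LHS: y^2 = 12^2 mod 19 = 11
RHS: x^3 + 10 x + 10 = 9^3 + 10*9 + 10 mod 19 = 12
LHS != RHS

No, not on the curve


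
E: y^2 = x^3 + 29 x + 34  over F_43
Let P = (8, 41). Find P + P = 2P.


Doubling: s = (3 x1^2 + a) / (2 y1)
s = (3*8^2 + 29) / (2*41) mod 43 = 20
x3 = s^2 - 2 x1 mod 43 = 20^2 - 2*8 = 40
y3 = s (x1 - x3) - y1 mod 43 = 20 * (8 - 40) - 41 = 7

2P = (40, 7)


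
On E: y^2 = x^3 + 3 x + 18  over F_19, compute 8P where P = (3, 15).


k = 8 = 1000_2 (binary, LSB first: 0001)
Double-and-add from P = (3, 15):
  bit 0 = 0: acc unchanged = O
  bit 1 = 0: acc unchanged = O
  bit 2 = 0: acc unchanged = O
  bit 3 = 1: acc = O + (5, 5) = (5, 5)

8P = (5, 5)


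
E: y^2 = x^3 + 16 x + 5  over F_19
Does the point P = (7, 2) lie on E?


Check whether y^2 = x^3 + 16 x + 5 (mod 19) for (x, y) = (7, 2).
LHS: y^2 = 2^2 mod 19 = 4
RHS: x^3 + 16 x + 5 = 7^3 + 16*7 + 5 mod 19 = 4
LHS = RHS

Yes, on the curve


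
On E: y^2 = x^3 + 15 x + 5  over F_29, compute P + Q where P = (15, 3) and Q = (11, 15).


P != Q, so use the chord formula.
s = (y2 - y1) / (x2 - x1) = (12) / (25) mod 29 = 26
x3 = s^2 - x1 - x2 mod 29 = 26^2 - 15 - 11 = 12
y3 = s (x1 - x3) - y1 mod 29 = 26 * (15 - 12) - 3 = 17

P + Q = (12, 17)


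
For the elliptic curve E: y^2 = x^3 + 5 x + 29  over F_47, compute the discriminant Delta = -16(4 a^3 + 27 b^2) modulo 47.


4 a^3 + 27 b^2 = 4*5^3 + 27*29^2 = 500 + 22707 = 23207
Delta = -16 * (23207) = -371312
Delta mod 47 = 35

Delta = 35 (mod 47)


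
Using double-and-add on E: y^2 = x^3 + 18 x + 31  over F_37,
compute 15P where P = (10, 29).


k = 15 = 1111_2 (binary, LSB first: 1111)
Double-and-add from P = (10, 29):
  bit 0 = 1: acc = O + (10, 29) = (10, 29)
  bit 1 = 1: acc = (10, 29) + (16, 7) = (8, 13)
  bit 2 = 1: acc = (8, 13) + (9, 16) = (29, 35)
  bit 3 = 1: acc = (29, 35) + (31, 15) = (3, 1)

15P = (3, 1)


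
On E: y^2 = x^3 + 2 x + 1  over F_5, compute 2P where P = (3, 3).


Doubling: s = (3 x1^2 + a) / (2 y1)
s = (3*3^2 + 2) / (2*3) mod 5 = 4
x3 = s^2 - 2 x1 mod 5 = 4^2 - 2*3 = 0
y3 = s (x1 - x3) - y1 mod 5 = 4 * (3 - 0) - 3 = 4

2P = (0, 4)
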